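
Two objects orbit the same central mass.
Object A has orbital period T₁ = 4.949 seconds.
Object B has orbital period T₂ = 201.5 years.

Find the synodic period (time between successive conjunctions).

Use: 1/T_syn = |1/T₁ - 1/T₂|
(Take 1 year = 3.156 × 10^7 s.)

Convert to SI: T₂ = 201.5 years = 6.35934e+09 s.
T_syn = |T₁ · T₂ / (T₁ − T₂)|.
T_syn = |4.949 · 6.35934e+09 / (4.949 − 6.35934e+09)| s ≈ 4.949 s = 4.949 seconds.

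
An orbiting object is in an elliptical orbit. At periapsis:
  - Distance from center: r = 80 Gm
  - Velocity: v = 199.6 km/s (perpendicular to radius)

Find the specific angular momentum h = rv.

Convert to SI: r = 80 Gm = 8e+10 m; v = 199.6 km/s = 199600 m/s.
With v perpendicular to r, h = r · v.
h = 8e+10 · 199600 m²/s ≈ 1.597e+16 m²/s.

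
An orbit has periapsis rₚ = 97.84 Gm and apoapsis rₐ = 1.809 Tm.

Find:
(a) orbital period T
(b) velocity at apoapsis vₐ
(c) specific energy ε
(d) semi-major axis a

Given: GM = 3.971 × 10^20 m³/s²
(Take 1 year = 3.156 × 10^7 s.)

Convert to SI: rₚ = 97.84 Gm = 9.784e+10 m; rₐ = 1.809 Tm = 1.809e+12 m.
(a) With a = (rₚ + rₐ)/2 = 9.5342e+11 m, T = 2π √(a³/GM) = 2π √((9.5342e+11)³/3.971e+20) s ≈ 2.935e+08 s
(b) With a = (rₚ + rₐ)/2 = 9.5342e+11 m, vₐ = √(GM (2/rₐ − 1/a)) = √(3.971e+20 · (2/1.809e+12 − 1/9.5342e+11)) m/s ≈ 4746 m/s
(c) With a = (rₚ + rₐ)/2 = 9.5342e+11 m, ε = −GM/(2a) = −3.971e+20/(2 · 9.5342e+11) J/kg ≈ -2.083e+08 J/kg
(d) a = (rₚ + rₐ)/2 = (9.784e+10 + 1.809e+12)/2 ≈ 9.534e+11 m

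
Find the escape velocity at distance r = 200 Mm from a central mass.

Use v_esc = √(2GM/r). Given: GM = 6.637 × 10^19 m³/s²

Convert to SI: r = 200 Mm = 2e+08 m.
Escape velocity comes from setting total energy to zero: ½v² − GM/r = 0 ⇒ v_esc = √(2GM / r).
v_esc = √(2 · 6.637e+19 / 2e+08) m/s ≈ 8.147e+05 m/s = 814.7 km/s.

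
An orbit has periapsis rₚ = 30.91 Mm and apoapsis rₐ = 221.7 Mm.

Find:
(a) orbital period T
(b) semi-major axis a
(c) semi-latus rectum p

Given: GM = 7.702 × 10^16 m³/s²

Convert to SI: rₚ = 30.91 Mm = 3.091e+07 m; rₐ = 221.7 Mm = 2.217e+08 m.
(a) With a = (rₚ + rₐ)/2 = 1.26305e+08 m, T = 2π √(a³/GM) = 2π √((1.26305e+08)³/7.702e+16) s ≈ 3.214e+04 s
(b) a = (rₚ + rₐ)/2 = (3.091e+07 + 2.217e+08)/2 ≈ 1.263e+08 m
(c) From a = (rₚ + rₐ)/2 = 1.26305e+08 m and e = (rₐ − rₚ)/(rₐ + rₚ) = 0.755275, p = a(1 − e²) = 1.26305e+08 · (1 − (0.755275)²) ≈ 5.426e+07 m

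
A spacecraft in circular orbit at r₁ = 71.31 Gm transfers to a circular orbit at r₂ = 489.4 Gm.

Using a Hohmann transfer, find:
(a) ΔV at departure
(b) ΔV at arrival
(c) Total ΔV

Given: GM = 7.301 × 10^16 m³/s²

Convert to SI: r₁ = 71.31 Gm = 7.131e+10 m; r₂ = 489.4 Gm = 4.894e+11 m.
Transfer semi-major axis: a_t = (r₁ + r₂)/2 = (7.131e+10 + 4.894e+11)/2 = 2.80355e+11 m.
Circular speeds: v₁ = √(GM/r₁) = 1011.85 m/s, v₂ = √(GM/r₂) = 386.242 m/s.
Transfer speeds (vis-viva v² = GM(2/r − 1/a_t)): v₁ᵗ = 1336.88 m/s, v₂ᵗ = 194.796 m/s.
(a) ΔV₁ = |v₁ᵗ − v₁| ≈ 325 m/s = 325 m/s.
(b) ΔV₂ = |v₂ − v₂ᵗ| ≈ 191.4 m/s = 191.4 m/s.
(c) ΔV_total = ΔV₁ + ΔV₂ ≈ 516.5 m/s = 516.5 m/s.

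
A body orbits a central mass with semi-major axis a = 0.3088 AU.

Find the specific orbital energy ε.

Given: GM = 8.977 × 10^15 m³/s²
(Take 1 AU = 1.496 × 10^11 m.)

Convert to SI: a = 0.3088 AU = 4.61965e+10 m.
ε = −GM / (2a).
ε = −8.977e+15 / (2 · 4.61965e+10) J/kg ≈ -9.716e+04 J/kg = -97.16 kJ/kg.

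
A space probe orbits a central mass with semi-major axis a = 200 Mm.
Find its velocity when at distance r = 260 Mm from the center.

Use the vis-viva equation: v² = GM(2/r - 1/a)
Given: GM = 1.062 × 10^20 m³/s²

Convert to SI: a = 200 Mm = 2e+08 m; r = 260 Mm = 2.6e+08 m.
Vis-viva: v = √(GM · (2/r − 1/a)).
2/r − 1/a = 2/2.6e+08 − 1/2e+08 = 2.69231e-09 m⁻¹.
v = √(1.062e+20 · 2.69231e-09) m/s ≈ 5.347e+05 m/s = 534.7 km/s.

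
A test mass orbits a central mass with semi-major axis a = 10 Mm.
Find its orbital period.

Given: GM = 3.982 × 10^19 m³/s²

Convert to SI: a = 10 Mm = 1e+07 m.
Kepler's third law: T = 2π √(a³ / GM).
Substituting a = 1e+07 m and GM = 3.982e+19 m³/s²:
T = 2π √((1e+07)³ / 3.982e+19) s
T ≈ 31.49 s = 31.49 seconds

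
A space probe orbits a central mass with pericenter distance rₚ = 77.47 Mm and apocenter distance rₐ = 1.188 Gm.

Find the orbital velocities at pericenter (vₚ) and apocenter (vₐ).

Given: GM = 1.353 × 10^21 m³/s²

Convert to SI: rₚ = 77.47 Mm = 7.747e+07 m; rₐ = 1.188 Gm = 1.188e+09 m.
Use the vis-viva equation v² = GM(2/r − 1/a) with a = (rₚ + rₐ)/2 = (7.747e+07 + 1.188e+09)/2 = 6.32735e+08 m.
vₚ = √(GM · (2/rₚ − 1/a)) = √(1.353e+21 · (2/7.747e+07 − 1/6.32735e+08)) m/s ≈ 5.726e+06 m/s = 5726 km/s.
vₐ = √(GM · (2/rₐ − 1/a)) = √(1.353e+21 · (2/1.188e+09 − 1/6.32735e+08)) m/s ≈ 3.734e+05 m/s = 373.4 km/s.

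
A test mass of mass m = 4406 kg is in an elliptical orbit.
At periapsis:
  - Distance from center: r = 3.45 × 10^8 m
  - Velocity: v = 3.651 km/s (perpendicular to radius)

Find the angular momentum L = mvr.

Convert to SI: v = 3.651 km/s = 3651 m/s.
Since v is perpendicular to r, L = m · v · r.
L = 4406 · 3651 · 3.45e+08 kg·m²/s ≈ 5.55e+15 kg·m²/s.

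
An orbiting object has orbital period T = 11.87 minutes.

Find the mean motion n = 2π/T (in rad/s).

Convert to SI: T = 11.87 minutes = 712.2 s.
n = 2π / T.
n = 2π / 712.2 s ≈ 0.008822 rad/s.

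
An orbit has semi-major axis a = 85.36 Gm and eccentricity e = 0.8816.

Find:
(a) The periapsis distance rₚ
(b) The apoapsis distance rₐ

Convert to SI: a = 85.36 Gm = 8.536e+10 m.
(a) rₚ = a(1 − e) = 8.536e+10 · (1 − 0.8816) = 8.536e+10 · 0.1184 ≈ 1.011e+10 m = 10.11 Gm.
(b) rₐ = a(1 + e) = 8.536e+10 · (1 + 0.8816) = 8.536e+10 · 1.8816 ≈ 1.606e+11 m = 160.6 Gm.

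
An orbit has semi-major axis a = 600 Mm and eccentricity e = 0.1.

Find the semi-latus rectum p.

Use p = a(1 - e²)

Convert to SI: a = 600 Mm = 6e+08 m.
p = a (1 − e²).
p = 6e+08 · (1 − (0.1)²) = 6e+08 · 0.99 ≈ 5.94e+08 m = 594 Mm.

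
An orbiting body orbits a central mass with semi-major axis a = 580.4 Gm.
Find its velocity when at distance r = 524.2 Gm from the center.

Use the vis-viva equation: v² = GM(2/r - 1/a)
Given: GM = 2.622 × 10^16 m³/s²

Convert to SI: a = 580.4 Gm = 5.804e+11 m; r = 524.2 Gm = 5.242e+11 m.
Vis-viva: v = √(GM · (2/r − 1/a)).
2/r − 1/a = 2/5.242e+11 − 1/5.804e+11 = 2.09239e-12 m⁻¹.
v = √(2.622e+16 · 2.09239e-12) m/s ≈ 234.2 m/s = 234.2 m/s.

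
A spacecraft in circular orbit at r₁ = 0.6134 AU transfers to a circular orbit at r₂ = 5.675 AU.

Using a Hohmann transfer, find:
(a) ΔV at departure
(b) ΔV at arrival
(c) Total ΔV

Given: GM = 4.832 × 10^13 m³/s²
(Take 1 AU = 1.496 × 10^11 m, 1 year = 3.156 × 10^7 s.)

Convert to SI: r₁ = 0.6134 AU = 9.17646e+10 m; r₂ = 5.675 AU = 8.4898e+11 m.
Transfer semi-major axis: a_t = (r₁ + r₂)/2 = (9.17646e+10 + 8.4898e+11)/2 = 4.70372e+11 m.
Circular speeds: v₁ = √(GM/r₁) = 22.947 m/s, v₂ = √(GM/r₂) = 7.54423 m/s.
Transfer speeds (vis-viva v² = GM(2/r − 1/a_t)): v₁ᵗ = 30.8286 m/s, v₂ᵗ = 3.3322 m/s.
(a) ΔV₁ = |v₁ᵗ − v₁| ≈ 7.882 m/s = 0.001663 AU/year.
(b) ΔV₂ = |v₂ − v₂ᵗ| ≈ 4.212 m/s = 0.0008886 AU/year.
(c) ΔV_total = ΔV₁ + ΔV₂ ≈ 12.09 m/s = 0.002551 AU/year.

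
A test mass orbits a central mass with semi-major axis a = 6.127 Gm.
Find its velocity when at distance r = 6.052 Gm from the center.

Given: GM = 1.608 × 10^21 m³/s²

Convert to SI: a = 6.127 Gm = 6.127e+09 m; r = 6.052 Gm = 6.052e+09 m.
Vis-viva: v = √(GM · (2/r − 1/a)).
2/r − 1/a = 2/6.052e+09 − 1/6.127e+09 = 1.67257e-10 m⁻¹.
v = √(1.608e+21 · 1.67257e-10) m/s ≈ 5.186e+05 m/s = 518.6 km/s.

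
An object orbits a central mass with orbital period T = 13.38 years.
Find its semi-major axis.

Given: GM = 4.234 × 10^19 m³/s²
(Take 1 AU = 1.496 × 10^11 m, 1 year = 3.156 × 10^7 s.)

Convert to SI: T = 13.38 years = 4.22273e+08 s.
Invert Kepler's third law: a = (GM · T² / (4π²))^(1/3).
Substituting T = 4.22273e+08 s and GM = 4.234e+19 m³/s²:
a = (4.234e+19 · (4.22273e+08)² / (4π²))^(1/3) m
a ≈ 5.761e+11 m = 3.851 AU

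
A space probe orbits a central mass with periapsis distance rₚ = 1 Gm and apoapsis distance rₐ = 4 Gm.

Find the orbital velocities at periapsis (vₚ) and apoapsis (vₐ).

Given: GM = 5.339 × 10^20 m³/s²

Convert to SI: rₚ = 1 Gm = 1e+09 m; rₐ = 4 Gm = 4e+09 m.
Use the vis-viva equation v² = GM(2/r − 1/a) with a = (rₚ + rₐ)/2 = (1e+09 + 4e+09)/2 = 2.5e+09 m.
vₚ = √(GM · (2/rₚ − 1/a)) = √(5.339e+20 · (2/1e+09 − 1/2.5e+09)) m/s ≈ 9.243e+05 m/s = 924.3 km/s.
vₐ = √(GM · (2/rₐ − 1/a)) = √(5.339e+20 · (2/4e+09 − 1/2.5e+09)) m/s ≈ 2.311e+05 m/s = 231.1 km/s.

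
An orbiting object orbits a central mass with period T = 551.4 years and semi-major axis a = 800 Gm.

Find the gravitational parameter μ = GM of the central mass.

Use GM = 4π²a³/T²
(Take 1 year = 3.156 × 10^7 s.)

Convert to SI: T = 551.4 years = 1.74022e+10 s; a = 800 Gm = 8e+11 m.
GM = 4π² · a³ / T².
GM = 4π² · (8e+11)³ / (1.74022e+10)² m³/s² ≈ 6.675e+16 m³/s² = 6.675 × 10^16 m³/s².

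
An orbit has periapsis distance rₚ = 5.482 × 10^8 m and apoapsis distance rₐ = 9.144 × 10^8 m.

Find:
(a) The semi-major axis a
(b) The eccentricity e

(a) a = (rₚ + rₐ) / 2 = (5.482e+08 + 9.144e+08) / 2 ≈ 7.313e+08 m = 7.313 × 10^8 m.
(b) e = (rₐ − rₚ) / (rₐ + rₚ) = (9.144e+08 − 5.482e+08) / (9.144e+08 + 5.482e+08) ≈ 0.2504.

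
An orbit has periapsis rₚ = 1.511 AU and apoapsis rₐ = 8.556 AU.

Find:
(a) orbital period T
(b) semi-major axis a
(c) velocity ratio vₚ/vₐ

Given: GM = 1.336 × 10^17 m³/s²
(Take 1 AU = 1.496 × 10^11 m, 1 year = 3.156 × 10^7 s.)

Convert to SI: rₚ = 1.511 AU = 2.26046e+11 m; rₐ = 8.556 AU = 1.27998e+12 m.
(a) With a = (rₚ + rₐ)/2 = 7.53012e+11 m, T = 2π √(a³/GM) = 2π √((7.53012e+11)³/1.336e+17) s ≈ 1.123e+10 s
(b) a = (rₚ + rₐ)/2 = (2.26046e+11 + 1.27998e+12)/2 ≈ 7.53e+11 m
(c) Conservation of angular momentum (rₚvₚ = rₐvₐ) gives vₚ/vₐ = rₐ/rₚ = 1.27998e+12/2.26046e+11 ≈ 5.662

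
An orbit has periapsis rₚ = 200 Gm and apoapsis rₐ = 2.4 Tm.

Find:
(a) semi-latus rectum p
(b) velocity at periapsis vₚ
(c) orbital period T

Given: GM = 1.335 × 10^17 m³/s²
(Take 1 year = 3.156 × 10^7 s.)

Convert to SI: rₚ = 200 Gm = 2e+11 m; rₐ = 2.4 Tm = 2.4e+12 m.
(a) From a = (rₚ + rₐ)/2 = 1.3e+12 m and e = (rₐ − rₚ)/(rₐ + rₚ) = 0.846154, p = a(1 − e²) = 1.3e+12 · (1 − (0.846154)²) ≈ 3.692e+11 m
(b) With a = (rₚ + rₐ)/2 = 1.3e+12 m, vₚ = √(GM (2/rₚ − 1/a)) = √(1.335e+17 · (2/2e+11 − 1/1.3e+12)) m/s ≈ 1110 m/s
(c) With a = (rₚ + rₐ)/2 = 1.3e+12 m, T = 2π √(a³/GM) = 2π √((1.3e+12)³/1.335e+17) s ≈ 2.549e+10 s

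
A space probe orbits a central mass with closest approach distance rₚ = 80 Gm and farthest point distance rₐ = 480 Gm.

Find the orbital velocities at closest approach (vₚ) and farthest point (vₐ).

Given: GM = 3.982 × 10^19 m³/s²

Convert to SI: rₚ = 80 Gm = 8e+10 m; rₐ = 480 Gm = 4.8e+11 m.
Use the vis-viva equation v² = GM(2/r − 1/a) with a = (rₚ + rₐ)/2 = (8e+10 + 4.8e+11)/2 = 2.8e+11 m.
vₚ = √(GM · (2/rₚ − 1/a)) = √(3.982e+19 · (2/8e+10 − 1/2.8e+11)) m/s ≈ 2.921e+04 m/s = 29.21 km/s.
vₐ = √(GM · (2/rₐ − 1/a)) = √(3.982e+19 · (2/4.8e+11 − 1/2.8e+11)) m/s ≈ 4869 m/s = 4.869 km/s.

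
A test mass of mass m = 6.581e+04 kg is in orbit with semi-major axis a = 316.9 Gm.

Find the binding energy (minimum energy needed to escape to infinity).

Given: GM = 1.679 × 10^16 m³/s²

Convert to SI: a = 316.9 Gm = 3.169e+11 m.
Total orbital energy is E = −GMm/(2a); binding energy is E_bind = −E = GMm/(2a).
E_bind = 1.679e+16 · 6.581e+04 / (2 · 3.169e+11) J ≈ 1.743e+09 J = 1.743 GJ.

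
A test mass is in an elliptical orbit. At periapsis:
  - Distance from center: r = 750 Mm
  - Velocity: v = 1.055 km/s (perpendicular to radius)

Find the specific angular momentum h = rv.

Convert to SI: r = 750 Mm = 7.5e+08 m; v = 1.055 km/s = 1055 m/s.
With v perpendicular to r, h = r · v.
h = 7.5e+08 · 1055 m²/s ≈ 7.912e+11 m²/s.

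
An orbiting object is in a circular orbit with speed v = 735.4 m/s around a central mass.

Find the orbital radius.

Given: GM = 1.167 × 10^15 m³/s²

For a circular orbit, v² = GM / r, so r = GM / v².
r = 1.167e+15 / (735.4)² m ≈ 2.158e+09 m = 2.158 × 10^9 m.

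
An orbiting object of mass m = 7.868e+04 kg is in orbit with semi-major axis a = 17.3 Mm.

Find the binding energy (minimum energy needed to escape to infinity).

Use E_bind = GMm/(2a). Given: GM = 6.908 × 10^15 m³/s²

Convert to SI: a = 17.3 Mm = 1.73e+07 m.
Total orbital energy is E = −GMm/(2a); binding energy is E_bind = −E = GMm/(2a).
E_bind = 6.908e+15 · 7.868e+04 / (2 · 1.73e+07) J ≈ 1.571e+13 J = 15.71 TJ.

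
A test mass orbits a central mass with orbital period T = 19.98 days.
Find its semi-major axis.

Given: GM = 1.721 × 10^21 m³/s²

Convert to SI: T = 19.98 days = 1.72627e+06 s.
Invert Kepler's third law: a = (GM · T² / (4π²))^(1/3).
Substituting T = 1.72627e+06 s and GM = 1.721e+21 m³/s²:
a = (1.721e+21 · (1.72627e+06)² / (4π²))^(1/3) m
a ≈ 5.065e+10 m = 50.65 Gm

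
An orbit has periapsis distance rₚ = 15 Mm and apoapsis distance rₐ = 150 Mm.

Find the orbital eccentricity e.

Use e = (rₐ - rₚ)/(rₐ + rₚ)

Convert to SI: rₚ = 15 Mm = 1.5e+07 m; rₐ = 150 Mm = 1.5e+08 m.
e = (rₐ − rₚ) / (rₐ + rₚ).
e = (1.5e+08 − 1.5e+07) / (1.5e+08 + 1.5e+07) = 1.35e+08 / 1.65e+08 ≈ 0.8182.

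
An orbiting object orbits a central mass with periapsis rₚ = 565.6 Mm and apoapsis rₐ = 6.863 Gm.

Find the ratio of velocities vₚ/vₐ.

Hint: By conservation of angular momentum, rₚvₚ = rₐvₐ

Convert to SI: rₚ = 565.6 Mm = 5.656e+08 m; rₐ = 6.863 Gm = 6.863e+09 m.
Conservation of angular momentum gives rₚvₚ = rₐvₐ, so vₚ/vₐ = rₐ/rₚ.
vₚ/vₐ = 6.863e+09 / 5.656e+08 ≈ 12.13.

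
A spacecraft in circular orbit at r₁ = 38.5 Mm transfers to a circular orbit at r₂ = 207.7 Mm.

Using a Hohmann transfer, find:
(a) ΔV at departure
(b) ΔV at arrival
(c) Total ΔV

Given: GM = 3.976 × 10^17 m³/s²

Convert to SI: r₁ = 38.5 Mm = 3.85e+07 m; r₂ = 207.7 Mm = 2.077e+08 m.
Transfer semi-major axis: a_t = (r₁ + r₂)/2 = (3.85e+07 + 2.077e+08)/2 = 1.231e+08 m.
Circular speeds: v₁ = √(GM/r₁) = 101623 m/s, v₂ = √(GM/r₂) = 43752.7 m/s.
Transfer speeds (vis-viva v² = GM(2/r − 1/a_t)): v₁ᵗ = 132002 m/s, v₂ᵗ = 24468.4 m/s.
(a) ΔV₁ = |v₁ᵗ − v₁| ≈ 3.038e+04 m/s = 30.38 km/s.
(b) ΔV₂ = |v₂ − v₂ᵗ| ≈ 1.928e+04 m/s = 19.28 km/s.
(c) ΔV_total = ΔV₁ + ΔV₂ ≈ 4.966e+04 m/s = 49.66 km/s.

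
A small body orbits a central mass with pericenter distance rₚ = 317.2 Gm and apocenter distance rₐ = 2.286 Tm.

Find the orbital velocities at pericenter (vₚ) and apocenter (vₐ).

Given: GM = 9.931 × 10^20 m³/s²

Convert to SI: rₚ = 317.2 Gm = 3.172e+11 m; rₐ = 2.286 Tm = 2.286e+12 m.
Use the vis-viva equation v² = GM(2/r − 1/a) with a = (rₚ + rₐ)/2 = (3.172e+11 + 2.286e+12)/2 = 1.3016e+12 m.
vₚ = √(GM · (2/rₚ − 1/a)) = √(9.931e+20 · (2/3.172e+11 − 1/1.3016e+12)) m/s ≈ 7.415e+04 m/s = 74.15 km/s.
vₐ = √(GM · (2/rₐ − 1/a)) = √(9.931e+20 · (2/2.286e+12 − 1/1.3016e+12)) m/s ≈ 1.029e+04 m/s = 10.29 km/s.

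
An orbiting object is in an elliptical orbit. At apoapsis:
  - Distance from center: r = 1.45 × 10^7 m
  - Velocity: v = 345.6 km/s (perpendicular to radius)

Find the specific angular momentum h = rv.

Convert to SI: v = 345.6 km/s = 345600 m/s.
With v perpendicular to r, h = r · v.
h = 1.45e+07 · 345600 m²/s ≈ 5.011e+12 m²/s.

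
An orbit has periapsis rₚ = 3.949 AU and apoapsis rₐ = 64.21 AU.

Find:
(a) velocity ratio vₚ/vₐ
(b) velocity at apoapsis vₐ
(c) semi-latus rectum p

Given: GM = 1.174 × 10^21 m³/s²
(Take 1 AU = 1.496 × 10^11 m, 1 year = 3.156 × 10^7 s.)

Convert to SI: rₚ = 3.949 AU = 5.9077e+11 m; rₐ = 64.21 AU = 9.60582e+12 m.
(a) Conservation of angular momentum (rₚvₚ = rₐvₐ) gives vₚ/vₐ = rₐ/rₚ = 9.60582e+12/5.9077e+11 ≈ 16.26
(b) With a = (rₚ + rₐ)/2 = 5.09829e+12 m, vₐ = √(GM (2/rₐ − 1/a)) = √(1.174e+21 · (2/9.60582e+12 − 1/5.09829e+12)) m/s ≈ 3763 m/s
(c) From a = (rₚ + rₐ)/2 = 5.09829e+12 m and e = (rₐ − rₚ)/(rₐ + rₚ) = 0.884124, p = a(1 − e²) = 5.09829e+12 · (1 − (0.884124)²) ≈ 1.113e+12 m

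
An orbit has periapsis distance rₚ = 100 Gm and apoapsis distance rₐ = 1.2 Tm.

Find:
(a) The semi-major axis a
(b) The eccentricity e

Convert to SI: rₚ = 100 Gm = 1e+11 m; rₐ = 1.2 Tm = 1.2e+12 m.
(a) a = (rₚ + rₐ) / 2 = (1e+11 + 1.2e+12) / 2 ≈ 6.5e+11 m = 650 Gm.
(b) e = (rₐ − rₚ) / (rₐ + rₚ) = (1.2e+12 − 1e+11) / (1.2e+12 + 1e+11) ≈ 0.8462.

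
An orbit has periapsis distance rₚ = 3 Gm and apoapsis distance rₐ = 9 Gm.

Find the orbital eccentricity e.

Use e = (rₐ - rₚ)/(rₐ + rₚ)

Convert to SI: rₚ = 3 Gm = 3e+09 m; rₐ = 9 Gm = 9e+09 m.
e = (rₐ − rₚ) / (rₐ + rₚ).
e = (9e+09 − 3e+09) / (9e+09 + 3e+09) = 6e+09 / 1.2e+10 ≈ 0.5.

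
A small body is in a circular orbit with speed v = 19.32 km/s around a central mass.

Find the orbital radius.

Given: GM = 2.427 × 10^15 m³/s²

Convert to SI: v = 19.32 km/s = 19320 m/s.
For a circular orbit, v² = GM / r, so r = GM / v².
r = 2.427e+15 / (19320)² m ≈ 6.502e+06 m = 6.502 × 10^6 m.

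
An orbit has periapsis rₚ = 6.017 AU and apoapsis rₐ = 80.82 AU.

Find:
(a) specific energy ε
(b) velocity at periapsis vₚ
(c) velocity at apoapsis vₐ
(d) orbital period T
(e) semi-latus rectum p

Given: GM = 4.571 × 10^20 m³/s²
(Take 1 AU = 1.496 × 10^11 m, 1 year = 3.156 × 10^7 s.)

Convert to SI: rₚ = 6.017 AU = 9.00143e+11 m; rₐ = 80.82 AU = 1.20907e+13 m.
(a) With a = (rₚ + rₐ)/2 = 6.49541e+12 m, ε = −GM/(2a) = −4.571e+20/(2 · 6.49541e+12) J/kg ≈ -3.519e+07 J/kg
(b) With a = (rₚ + rₐ)/2 = 6.49541e+12 m, vₚ = √(GM (2/rₚ − 1/a)) = √(4.571e+20 · (2/9.00143e+11 − 1/6.49541e+12)) m/s ≈ 3.074e+04 m/s
(c) With a = (rₚ + rₐ)/2 = 6.49541e+12 m, vₐ = √(GM (2/rₐ − 1/a)) = √(4.571e+20 · (2/1.20907e+13 − 1/6.49541e+12)) m/s ≈ 2289 m/s
(d) With a = (rₚ + rₐ)/2 = 6.49541e+12 m, T = 2π √(a³/GM) = 2π √((6.49541e+12)³/4.571e+20) s ≈ 4.865e+09 s
(e) From a = (rₚ + rₐ)/2 = 6.49541e+12 m and e = (rₐ − rₚ)/(rₐ + rₚ) = 0.861419, p = a(1 − e²) = 6.49541e+12 · (1 − (0.861419)²) ≈ 1.676e+12 m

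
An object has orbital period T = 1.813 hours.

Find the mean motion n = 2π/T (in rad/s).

Convert to SI: T = 1.813 hours = 6526.8 s.
n = 2π / T.
n = 2π / 6526.8 s ≈ 0.0009627 rad/s.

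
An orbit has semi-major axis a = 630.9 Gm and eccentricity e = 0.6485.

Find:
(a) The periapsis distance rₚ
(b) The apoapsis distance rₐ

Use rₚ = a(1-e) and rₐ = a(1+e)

Convert to SI: a = 630.9 Gm = 6.309e+11 m.
(a) rₚ = a(1 − e) = 6.309e+11 · (1 − 0.6485) = 6.309e+11 · 0.3515 ≈ 2.218e+11 m = 221.8 Gm.
(b) rₐ = a(1 + e) = 6.309e+11 · (1 + 0.6485) = 6.309e+11 · 1.6485 ≈ 1.04e+12 m = 1.04 Tm.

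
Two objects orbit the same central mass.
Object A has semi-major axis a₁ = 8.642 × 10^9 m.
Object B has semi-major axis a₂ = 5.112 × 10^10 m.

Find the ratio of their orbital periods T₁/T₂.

From Kepler's third law, (T₁/T₂)² = (a₁/a₂)³, so T₁/T₂ = (a₁/a₂)^(3/2).
a₁/a₂ = 8.642e+09 / 5.112e+10 = 0.169053.
T₁/T₂ = (0.169053)^(3/2) ≈ 0.06951.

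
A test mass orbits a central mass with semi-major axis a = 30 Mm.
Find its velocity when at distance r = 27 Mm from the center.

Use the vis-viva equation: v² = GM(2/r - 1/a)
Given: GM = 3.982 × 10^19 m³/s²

Convert to SI: a = 30 Mm = 3e+07 m; r = 27 Mm = 2.7e+07 m.
Vis-viva: v = √(GM · (2/r − 1/a)).
2/r − 1/a = 2/2.7e+07 − 1/3e+07 = 4.07407e-08 m⁻¹.
v = √(3.982e+19 · 4.07407e-08) m/s ≈ 1.274e+06 m/s = 1274 km/s.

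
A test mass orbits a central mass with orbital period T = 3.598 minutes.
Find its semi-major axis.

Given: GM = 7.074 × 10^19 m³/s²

Convert to SI: T = 3.598 minutes = 215.88 s.
Invert Kepler's third law: a = (GM · T² / (4π²))^(1/3).
Substituting T = 215.88 s and GM = 7.074e+19 m³/s²:
a = (7.074e+19 · (215.88)² / (4π²))^(1/3) m
a ≈ 4.371e+07 m = 43.71 Mm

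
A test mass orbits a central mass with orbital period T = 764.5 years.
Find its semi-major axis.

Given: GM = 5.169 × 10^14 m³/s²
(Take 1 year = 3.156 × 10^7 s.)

Convert to SI: T = 764.5 years = 2.41276e+10 s.
Invert Kepler's third law: a = (GM · T² / (4π²))^(1/3).
Substituting T = 2.41276e+10 s and GM = 5.169e+14 m³/s²:
a = (5.169e+14 · (2.41276e+10)² / (4π²))^(1/3) m
a ≈ 1.968e+11 m = 196.8 Gm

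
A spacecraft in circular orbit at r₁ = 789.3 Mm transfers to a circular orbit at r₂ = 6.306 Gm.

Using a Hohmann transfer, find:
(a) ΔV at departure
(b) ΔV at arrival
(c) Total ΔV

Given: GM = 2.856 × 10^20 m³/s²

Convert to SI: r₁ = 789.3 Mm = 7.893e+08 m; r₂ = 6.306 Gm = 6.306e+09 m.
Transfer semi-major axis: a_t = (r₁ + r₂)/2 = (7.893e+08 + 6.306e+09)/2 = 3.54765e+09 m.
Circular speeds: v₁ = √(GM/r₁) = 601531 m/s, v₂ = √(GM/r₂) = 212815 m/s.
Transfer speeds (vis-viva v² = GM(2/r − 1/a_t)): v₁ᵗ = 801982 m/s, v₂ᵗ = 100381 m/s.
(a) ΔV₁ = |v₁ᵗ − v₁| ≈ 2.005e+05 m/s = 200.5 km/s.
(b) ΔV₂ = |v₂ − v₂ᵗ| ≈ 1.124e+05 m/s = 112.4 km/s.
(c) ΔV_total = ΔV₁ + ΔV₂ ≈ 3.129e+05 m/s = 312.9 km/s.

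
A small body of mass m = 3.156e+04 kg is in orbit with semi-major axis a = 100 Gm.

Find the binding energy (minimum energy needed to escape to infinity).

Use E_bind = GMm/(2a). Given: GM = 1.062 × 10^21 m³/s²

Convert to SI: a = 100 Gm = 1e+11 m.
Total orbital energy is E = −GMm/(2a); binding energy is E_bind = −E = GMm/(2a).
E_bind = 1.062e+21 · 3.156e+04 / (2 · 1e+11) J ≈ 1.676e+14 J = 167.6 TJ.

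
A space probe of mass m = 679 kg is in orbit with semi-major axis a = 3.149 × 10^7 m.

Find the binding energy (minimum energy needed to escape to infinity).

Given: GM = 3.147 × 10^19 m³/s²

Total orbital energy is E = −GMm/(2a); binding energy is E_bind = −E = GMm/(2a).
E_bind = 3.147e+19 · 679 / (2 · 3.149e+07) J ≈ 3.393e+14 J = 339.3 TJ.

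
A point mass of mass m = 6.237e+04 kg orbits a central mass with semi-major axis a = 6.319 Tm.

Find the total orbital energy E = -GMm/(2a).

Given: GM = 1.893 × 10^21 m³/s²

Convert to SI: a = 6.319 Tm = 6.319e+12 m.
E = −GMm / (2a).
E = −1.893e+21 · 6.237e+04 / (2 · 6.319e+12) J ≈ -9.342e+12 J = -9.342 TJ.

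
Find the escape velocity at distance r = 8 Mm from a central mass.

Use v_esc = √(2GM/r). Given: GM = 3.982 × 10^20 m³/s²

Convert to SI: r = 8 Mm = 8e+06 m.
Escape velocity comes from setting total energy to zero: ½v² − GM/r = 0 ⇒ v_esc = √(2GM / r).
v_esc = √(2 · 3.982e+20 / 8e+06) m/s ≈ 9.977e+06 m/s = 9977 km/s.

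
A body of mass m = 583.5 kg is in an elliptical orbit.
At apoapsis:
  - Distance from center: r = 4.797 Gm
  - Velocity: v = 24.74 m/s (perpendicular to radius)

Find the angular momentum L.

Convert to SI: r = 4.797 Gm = 4.797e+09 m.
Since v is perpendicular to r, L = m · v · r.
L = 583.5 · 24.74 · 4.797e+09 kg·m²/s ≈ 6.925e+13 kg·m²/s.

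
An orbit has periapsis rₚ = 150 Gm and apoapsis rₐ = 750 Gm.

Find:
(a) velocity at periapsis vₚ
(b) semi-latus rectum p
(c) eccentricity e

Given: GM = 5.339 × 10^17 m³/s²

Convert to SI: rₚ = 150 Gm = 1.5e+11 m; rₐ = 750 Gm = 7.5e+11 m.
(a) With a = (rₚ + rₐ)/2 = 4.5e+11 m, vₚ = √(GM (2/rₚ − 1/a)) = √(5.339e+17 · (2/1.5e+11 − 1/4.5e+11)) m/s ≈ 2436 m/s
(b) From a = (rₚ + rₐ)/2 = 4.5e+11 m and e = (rₐ − rₚ)/(rₐ + rₚ) = 0.666667, p = a(1 − e²) = 4.5e+11 · (1 − (0.666667)²) ≈ 2.5e+11 m
(c) e = (rₐ − rₚ)/(rₐ + rₚ) = (7.5e+11 − 1.5e+11)/(7.5e+11 + 1.5e+11) ≈ 0.6667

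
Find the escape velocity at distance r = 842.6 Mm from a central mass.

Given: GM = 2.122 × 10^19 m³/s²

Convert to SI: r = 842.6 Mm = 8.426e+08 m.
Escape velocity comes from setting total energy to zero: ½v² − GM/r = 0 ⇒ v_esc = √(2GM / r).
v_esc = √(2 · 2.122e+19 / 8.426e+08) m/s ≈ 2.244e+05 m/s = 224.4 km/s.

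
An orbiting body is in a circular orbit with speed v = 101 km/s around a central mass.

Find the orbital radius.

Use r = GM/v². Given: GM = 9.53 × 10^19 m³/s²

Convert to SI: v = 101 km/s = 101000 m/s.
For a circular orbit, v² = GM / r, so r = GM / v².
r = 9.53e+19 / (101000)² m ≈ 9.342e+09 m = 9.342 Gm.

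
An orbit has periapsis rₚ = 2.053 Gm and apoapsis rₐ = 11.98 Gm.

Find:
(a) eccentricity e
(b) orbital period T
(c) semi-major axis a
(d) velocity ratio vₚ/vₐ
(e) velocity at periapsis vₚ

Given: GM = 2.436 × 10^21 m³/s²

Convert to SI: rₚ = 2.053 Gm = 2.053e+09 m; rₐ = 11.98 Gm = 1.198e+10 m.
(a) e = (rₐ − rₚ)/(rₐ + rₚ) = (1.198e+10 − 2.053e+09)/(1.198e+10 + 2.053e+09) ≈ 0.7074
(b) With a = (rₚ + rₐ)/2 = 7.0165e+09 m, T = 2π √(a³/GM) = 2π √((7.0165e+09)³/2.436e+21) s ≈ 7.482e+04 s
(c) a = (rₚ + rₐ)/2 = (2.053e+09 + 1.198e+10)/2 ≈ 7.016e+09 m
(d) Conservation of angular momentum (rₚvₚ = rₐvₐ) gives vₚ/vₐ = rₐ/rₚ = 1.198e+10/2.053e+09 ≈ 5.835
(e) With a = (rₚ + rₐ)/2 = 7.0165e+09 m, vₚ = √(GM (2/rₚ − 1/a)) = √(2.436e+21 · (2/2.053e+09 − 1/7.0165e+09)) m/s ≈ 1.423e+06 m/s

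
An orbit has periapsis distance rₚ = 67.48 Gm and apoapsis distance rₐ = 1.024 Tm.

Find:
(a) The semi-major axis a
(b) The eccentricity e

Convert to SI: rₚ = 67.48 Gm = 6.748e+10 m; rₐ = 1.024 Tm = 1.024e+12 m.
(a) a = (rₚ + rₐ) / 2 = (6.748e+10 + 1.024e+12) / 2 ≈ 5.457e+11 m = 545.7 Gm.
(b) e = (rₐ − rₚ) / (rₐ + rₚ) = (1.024e+12 − 6.748e+10) / (1.024e+12 + 6.748e+10) ≈ 0.8764.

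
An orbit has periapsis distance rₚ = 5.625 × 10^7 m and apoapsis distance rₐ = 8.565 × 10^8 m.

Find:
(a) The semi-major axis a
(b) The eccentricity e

(a) a = (rₚ + rₐ) / 2 = (5.625e+07 + 8.565e+08) / 2 ≈ 4.564e+08 m = 4.564 × 10^8 m.
(b) e = (rₐ − rₚ) / (rₐ + rₚ) = (8.565e+08 − 5.625e+07) / (8.565e+08 + 5.625e+07) ≈ 0.8767.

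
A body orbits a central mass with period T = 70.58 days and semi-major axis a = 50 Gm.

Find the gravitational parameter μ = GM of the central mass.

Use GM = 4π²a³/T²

Convert to SI: T = 70.58 days = 6.09811e+06 s; a = 50 Gm = 5e+10 m.
GM = 4π² · a³ / T².
GM = 4π² · (5e+10)³ / (6.09811e+06)² m³/s² ≈ 1.327e+20 m³/s² = 1.327 × 10^20 m³/s².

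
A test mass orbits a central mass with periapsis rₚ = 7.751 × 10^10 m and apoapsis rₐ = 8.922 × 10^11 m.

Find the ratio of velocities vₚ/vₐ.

Conservation of angular momentum gives rₚvₚ = rₐvₐ, so vₚ/vₐ = rₐ/rₚ.
vₚ/vₐ = 8.922e+11 / 7.751e+10 ≈ 11.51.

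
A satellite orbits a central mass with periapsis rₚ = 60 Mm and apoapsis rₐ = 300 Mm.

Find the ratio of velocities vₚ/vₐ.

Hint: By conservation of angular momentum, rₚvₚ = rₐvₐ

Convert to SI: rₚ = 60 Mm = 6e+07 m; rₐ = 300 Mm = 3e+08 m.
Conservation of angular momentum gives rₚvₚ = rₐvₐ, so vₚ/vₐ = rₐ/rₚ.
vₚ/vₐ = 3e+08 / 6e+07 ≈ 5.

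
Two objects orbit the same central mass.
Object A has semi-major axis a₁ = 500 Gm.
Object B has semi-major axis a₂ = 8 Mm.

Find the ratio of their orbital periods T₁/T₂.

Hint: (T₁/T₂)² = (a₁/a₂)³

Convert to SI: a₁ = 500 Gm = 5e+11 m; a₂ = 8 Mm = 8e+06 m.
From Kepler's third law, (T₁/T₂)² = (a₁/a₂)³, so T₁/T₂ = (a₁/a₂)^(3/2).
a₁/a₂ = 5e+11 / 8e+06 = 62500.
T₁/T₂ = (62500)^(3/2) ≈ 1.562e+07.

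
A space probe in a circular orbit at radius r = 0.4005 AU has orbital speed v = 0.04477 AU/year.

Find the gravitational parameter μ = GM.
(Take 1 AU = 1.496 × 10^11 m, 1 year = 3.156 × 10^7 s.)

Convert to SI: r = 0.4005 AU = 5.99148e+10 m; v = 0.04477 AU/year = 212.218 m/s.
For a circular orbit v² = GM/r, so GM = v² · r.
GM = (212.218)² · 5.99148e+10 m³/s² ≈ 2.698e+15 m³/s² = 2.698 × 10^15 m³/s².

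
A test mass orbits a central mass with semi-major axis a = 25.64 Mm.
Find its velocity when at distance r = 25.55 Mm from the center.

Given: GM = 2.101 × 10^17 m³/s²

Convert to SI: a = 25.64 Mm = 2.564e+07 m; r = 25.55 Mm = 2.555e+07 m.
Vis-viva: v = √(GM · (2/r − 1/a)).
2/r − 1/a = 2/2.555e+07 − 1/2.564e+07 = 3.92763e-08 m⁻¹.
v = √(2.101e+17 · 3.92763e-08) m/s ≈ 9.084e+04 m/s = 90.84 km/s.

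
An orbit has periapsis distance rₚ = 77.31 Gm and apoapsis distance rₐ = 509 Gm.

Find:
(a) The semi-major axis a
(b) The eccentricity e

Convert to SI: rₚ = 77.31 Gm = 7.731e+10 m; rₐ = 509 Gm = 5.09e+11 m.
(a) a = (rₚ + rₐ) / 2 = (7.731e+10 + 5.09e+11) / 2 ≈ 2.932e+11 m = 293.2 Gm.
(b) e = (rₐ − rₚ) / (rₐ + rₚ) = (5.09e+11 − 7.731e+10) / (5.09e+11 + 7.731e+10) ≈ 0.7363.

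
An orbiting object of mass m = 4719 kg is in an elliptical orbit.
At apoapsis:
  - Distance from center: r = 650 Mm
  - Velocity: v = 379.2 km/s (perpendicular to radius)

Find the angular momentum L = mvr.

Convert to SI: r = 650 Mm = 6.5e+08 m; v = 379.2 km/s = 379200 m/s.
Since v is perpendicular to r, L = m · v · r.
L = 4719 · 379200 · 6.5e+08 kg·m²/s ≈ 1.163e+18 kg·m²/s.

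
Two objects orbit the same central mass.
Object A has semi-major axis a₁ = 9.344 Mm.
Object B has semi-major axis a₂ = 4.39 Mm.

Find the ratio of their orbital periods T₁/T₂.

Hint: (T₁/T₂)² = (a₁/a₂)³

Convert to SI: a₁ = 9.344 Mm = 9.344e+06 m; a₂ = 4.39 Mm = 4.39e+06 m.
From Kepler's third law, (T₁/T₂)² = (a₁/a₂)³, so T₁/T₂ = (a₁/a₂)^(3/2).
a₁/a₂ = 9.344e+06 / 4.39e+06 = 2.12847.
T₁/T₂ = (2.12847)^(3/2) ≈ 3.105.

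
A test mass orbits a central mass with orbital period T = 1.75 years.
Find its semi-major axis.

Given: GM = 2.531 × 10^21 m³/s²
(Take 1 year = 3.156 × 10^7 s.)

Convert to SI: T = 1.75 years = 5.523e+07 s.
Invert Kepler's third law: a = (GM · T² / (4π²))^(1/3).
Substituting T = 5.523e+07 s and GM = 2.531e+21 m³/s²:
a = (2.531e+21 · (5.523e+07)² / (4π²))^(1/3) m
a ≈ 5.804e+11 m = 580.4 Gm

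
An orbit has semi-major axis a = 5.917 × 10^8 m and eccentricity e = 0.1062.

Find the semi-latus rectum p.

p = a (1 − e²).
p = 5.917e+08 · (1 − (0.1062)²) = 5.917e+08 · 0.988722 ≈ 5.85e+08 m = 5.85 × 10^8 m.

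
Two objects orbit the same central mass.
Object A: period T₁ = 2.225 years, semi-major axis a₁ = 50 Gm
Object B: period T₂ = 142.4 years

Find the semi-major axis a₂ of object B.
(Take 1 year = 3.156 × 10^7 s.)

Convert to SI: T₁ = 2.225 years = 7.0221e+07 s; a₁ = 50 Gm = 5e+10 m; T₂ = 142.4 years = 4.49414e+09 s.
Kepler's third law: (T₁/T₂)² = (a₁/a₂)³ ⇒ a₂ = a₁ · (T₂/T₁)^(2/3).
T₂/T₁ = 4.49414e+09 / 7.0221e+07 = 64.
a₂ = 5e+10 · (64)^(2/3) m ≈ 8e+11 m = 800 Gm.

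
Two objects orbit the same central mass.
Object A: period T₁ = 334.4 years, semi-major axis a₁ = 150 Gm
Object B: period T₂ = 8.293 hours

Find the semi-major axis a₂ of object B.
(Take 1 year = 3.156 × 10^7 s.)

Convert to SI: T₁ = 334.4 years = 1.05537e+10 s; a₁ = 150 Gm = 1.5e+11 m; T₂ = 8.293 hours = 29854.8 s.
Kepler's third law: (T₁/T₂)² = (a₁/a₂)³ ⇒ a₂ = a₁ · (T₂/T₁)^(2/3).
T₂/T₁ = 29854.8 / 1.05537e+10 = 2.82886e-06.
a₂ = 1.5e+11 · (2.82886e-06)^(2/3) m ≈ 3e+07 m = 30 Mm.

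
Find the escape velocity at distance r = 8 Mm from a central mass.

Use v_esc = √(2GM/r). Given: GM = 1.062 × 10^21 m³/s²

Convert to SI: r = 8 Mm = 8e+06 m.
Escape velocity comes from setting total energy to zero: ½v² − GM/r = 0 ⇒ v_esc = √(2GM / r).
v_esc = √(2 · 1.062e+21 / 8e+06) m/s ≈ 1.629e+07 m/s = 1.629e+04 km/s.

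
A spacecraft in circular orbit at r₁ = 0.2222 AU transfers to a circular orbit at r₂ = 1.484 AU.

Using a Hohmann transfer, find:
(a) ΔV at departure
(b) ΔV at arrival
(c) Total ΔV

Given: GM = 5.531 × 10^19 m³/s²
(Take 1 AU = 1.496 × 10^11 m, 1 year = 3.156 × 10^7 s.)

Convert to SI: r₁ = 0.2222 AU = 3.32411e+10 m; r₂ = 1.484 AU = 2.22006e+11 m.
Transfer semi-major axis: a_t = (r₁ + r₂)/2 = (3.32411e+10 + 2.22006e+11)/2 = 1.27624e+11 m.
Circular speeds: v₁ = √(GM/r₁) = 40791 m/s, v₂ = √(GM/r₂) = 15784.1 m/s.
Transfer speeds (vis-viva v² = GM(2/r − 1/a_t)): v₁ᵗ = 53799.8 m/s, v₂ᵗ = 8055.47 m/s.
(a) ΔV₁ = |v₁ᵗ − v₁| ≈ 1.301e+04 m/s = 2.744 AU/year.
(b) ΔV₂ = |v₂ − v₂ᵗ| ≈ 7729 m/s = 1.63 AU/year.
(c) ΔV_total = ΔV₁ + ΔV₂ ≈ 2.074e+04 m/s = 4.375 AU/year.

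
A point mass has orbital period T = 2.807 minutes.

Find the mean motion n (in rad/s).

Convert to SI: T = 2.807 minutes = 168.42 s.
n = 2π / T.
n = 2π / 168.42 s ≈ 0.03731 rad/s.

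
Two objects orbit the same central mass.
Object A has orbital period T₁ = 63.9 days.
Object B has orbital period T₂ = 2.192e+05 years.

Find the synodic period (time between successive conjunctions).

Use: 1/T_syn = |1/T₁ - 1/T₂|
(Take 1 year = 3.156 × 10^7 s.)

Convert to SI: T₁ = 63.9 days = 5.52096e+06 s; T₂ = 2.192e+05 years = 6.91795e+12 s.
T_syn = |T₁ · T₂ / (T₁ − T₂)|.
T_syn = |5.52096e+06 · 6.91795e+12 / (5.52096e+06 − 6.91795e+12)| s ≈ 5.521e+06 s = 63.9 days.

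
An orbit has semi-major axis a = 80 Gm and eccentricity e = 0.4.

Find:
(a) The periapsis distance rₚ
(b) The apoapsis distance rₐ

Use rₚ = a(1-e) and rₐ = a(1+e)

Convert to SI: a = 80 Gm = 8e+10 m.
(a) rₚ = a(1 − e) = 8e+10 · (1 − 0.4) = 8e+10 · 0.6 ≈ 4.8e+10 m = 48 Gm.
(b) rₐ = a(1 + e) = 8e+10 · (1 + 0.4) = 8e+10 · 1.4 ≈ 1.12e+11 m = 112 Gm.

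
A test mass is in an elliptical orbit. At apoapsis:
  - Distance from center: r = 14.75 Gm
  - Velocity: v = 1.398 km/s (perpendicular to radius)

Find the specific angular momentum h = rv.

Convert to SI: r = 14.75 Gm = 1.475e+10 m; v = 1.398 km/s = 1398 m/s.
With v perpendicular to r, h = r · v.
h = 1.475e+10 · 1398 m²/s ≈ 2.062e+13 m²/s.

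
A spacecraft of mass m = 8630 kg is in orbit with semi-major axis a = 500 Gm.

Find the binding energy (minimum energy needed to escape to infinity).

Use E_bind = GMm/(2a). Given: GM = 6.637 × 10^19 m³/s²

Convert to SI: a = 500 Gm = 5e+11 m.
Total orbital energy is E = −GMm/(2a); binding energy is E_bind = −E = GMm/(2a).
E_bind = 6.637e+19 · 8630 / (2 · 5e+11) J ≈ 5.728e+11 J = 572.8 GJ.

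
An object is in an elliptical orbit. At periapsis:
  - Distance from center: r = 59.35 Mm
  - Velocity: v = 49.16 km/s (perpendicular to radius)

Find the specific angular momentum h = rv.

Convert to SI: r = 59.35 Mm = 5.935e+07 m; v = 49.16 km/s = 49160 m/s.
With v perpendicular to r, h = r · v.
h = 5.935e+07 · 49160 m²/s ≈ 2.918e+12 m²/s.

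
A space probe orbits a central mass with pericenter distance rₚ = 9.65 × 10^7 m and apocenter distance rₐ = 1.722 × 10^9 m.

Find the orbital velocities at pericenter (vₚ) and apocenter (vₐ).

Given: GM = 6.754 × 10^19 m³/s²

Use the vis-viva equation v² = GM(2/r − 1/a) with a = (rₚ + rₐ)/2 = (9.65e+07 + 1.722e+09)/2 = 9.0925e+08 m.
vₚ = √(GM · (2/rₚ − 1/a)) = √(6.754e+19 · (2/9.65e+07 − 1/9.0925e+08)) m/s ≈ 1.151e+06 m/s = 1151 km/s.
vₐ = √(GM · (2/rₐ − 1/a)) = √(6.754e+19 · (2/1.722e+09 − 1/9.0925e+08)) m/s ≈ 6.452e+04 m/s = 64.52 km/s.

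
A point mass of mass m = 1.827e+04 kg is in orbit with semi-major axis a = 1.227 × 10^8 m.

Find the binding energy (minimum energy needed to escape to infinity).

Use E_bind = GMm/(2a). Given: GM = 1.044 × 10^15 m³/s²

Total orbital energy is E = −GMm/(2a); binding energy is E_bind = −E = GMm/(2a).
E_bind = 1.044e+15 · 1.827e+04 / (2 · 1.227e+08) J ≈ 7.773e+10 J = 77.73 GJ.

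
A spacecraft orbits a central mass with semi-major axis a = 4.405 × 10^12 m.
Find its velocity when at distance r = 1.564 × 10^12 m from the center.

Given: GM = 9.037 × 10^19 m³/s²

Vis-viva: v = √(GM · (2/r − 1/a)).
2/r − 1/a = 2/1.564e+12 − 1/4.405e+12 = 1.05176e-12 m⁻¹.
v = √(9.037e+19 · 1.05176e-12) m/s ≈ 9749 m/s = 9.749 km/s.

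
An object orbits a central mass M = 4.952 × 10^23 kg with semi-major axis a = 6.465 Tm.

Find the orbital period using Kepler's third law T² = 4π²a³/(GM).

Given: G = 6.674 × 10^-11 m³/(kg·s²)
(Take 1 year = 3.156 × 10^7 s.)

Convert to SI: a = 6.465 Tm = 6.465e+12 m.
GM = G · M = 6.674e-11 · 4.952e+23 = 3.30496e+13 m³/s².
Kepler's third law: T = 2π √(a³ / GM).
Substituting a = 6.465e+12 m and GM = 3.30496e+13 m³/s²:
T = 2π √((6.465e+12)³ / 3.30496e+13) s
T ≈ 1.797e+13 s = 5.693e+05 years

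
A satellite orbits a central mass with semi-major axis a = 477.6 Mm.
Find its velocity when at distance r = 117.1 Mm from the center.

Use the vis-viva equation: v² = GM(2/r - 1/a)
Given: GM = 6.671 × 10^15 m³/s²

Convert to SI: a = 477.6 Mm = 4.776e+08 m; r = 117.1 Mm = 1.171e+08 m.
Vis-viva: v = √(GM · (2/r − 1/a)).
2/r − 1/a = 2/1.171e+08 − 1/4.776e+08 = 1.49856e-08 m⁻¹.
v = √(6.671e+15 · 1.49856e-08) m/s ≈ 9998 m/s = 9.998 km/s.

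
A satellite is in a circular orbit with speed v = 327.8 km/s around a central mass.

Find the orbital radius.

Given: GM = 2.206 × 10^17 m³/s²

Convert to SI: v = 327.8 km/s = 327800 m/s.
For a circular orbit, v² = GM / r, so r = GM / v².
r = 2.206e+17 / (327800)² m ≈ 2.053e+06 m = 2.053 Mm.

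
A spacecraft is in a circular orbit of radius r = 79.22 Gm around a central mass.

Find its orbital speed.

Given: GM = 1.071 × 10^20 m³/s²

Convert to SI: r = 79.22 Gm = 7.922e+10 m.
For a circular orbit, gravity supplies the centripetal force, so v = √(GM / r).
v = √(1.071e+20 / 7.922e+10) m/s ≈ 3.677e+04 m/s = 36.77 km/s.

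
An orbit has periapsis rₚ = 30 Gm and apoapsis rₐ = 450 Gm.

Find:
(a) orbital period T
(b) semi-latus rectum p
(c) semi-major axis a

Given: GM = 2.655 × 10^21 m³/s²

Convert to SI: rₚ = 30 Gm = 3e+10 m; rₐ = 450 Gm = 4.5e+11 m.
(a) With a = (rₚ + rₐ)/2 = 2.4e+11 m, T = 2π √(a³/GM) = 2π √((2.4e+11)³/2.655e+21) s ≈ 1.434e+07 s
(b) From a = (rₚ + rₐ)/2 = 2.4e+11 m and e = (rₐ − rₚ)/(rₐ + rₚ) = 0.875, p = a(1 − e²) = 2.4e+11 · (1 − (0.875)²) ≈ 5.625e+10 m
(c) a = (rₚ + rₐ)/2 = (3e+10 + 4.5e+11)/2 ≈ 2.4e+11 m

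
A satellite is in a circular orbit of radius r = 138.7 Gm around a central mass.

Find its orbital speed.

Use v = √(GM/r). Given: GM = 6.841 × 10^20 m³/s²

Convert to SI: r = 138.7 Gm = 1.387e+11 m.
For a circular orbit, gravity supplies the centripetal force, so v = √(GM / r).
v = √(6.841e+20 / 1.387e+11) m/s ≈ 7.023e+04 m/s = 70.23 km/s.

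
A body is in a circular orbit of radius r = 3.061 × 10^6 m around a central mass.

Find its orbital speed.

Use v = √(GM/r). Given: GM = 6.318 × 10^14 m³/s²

For a circular orbit, gravity supplies the centripetal force, so v = √(GM / r).
v = √(6.318e+14 / 3.061e+06) m/s ≈ 1.437e+04 m/s = 14.37 km/s.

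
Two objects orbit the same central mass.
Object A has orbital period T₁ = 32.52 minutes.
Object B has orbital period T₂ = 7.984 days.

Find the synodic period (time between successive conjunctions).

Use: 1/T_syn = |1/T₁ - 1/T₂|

Convert to SI: T₁ = 32.52 minutes = 1951.2 s; T₂ = 7.984 days = 689818 s.
T_syn = |T₁ · T₂ / (T₁ − T₂)|.
T_syn = |1951.2 · 689818 / (1951.2 − 689818)| s ≈ 1957 s = 32.61 minutes.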